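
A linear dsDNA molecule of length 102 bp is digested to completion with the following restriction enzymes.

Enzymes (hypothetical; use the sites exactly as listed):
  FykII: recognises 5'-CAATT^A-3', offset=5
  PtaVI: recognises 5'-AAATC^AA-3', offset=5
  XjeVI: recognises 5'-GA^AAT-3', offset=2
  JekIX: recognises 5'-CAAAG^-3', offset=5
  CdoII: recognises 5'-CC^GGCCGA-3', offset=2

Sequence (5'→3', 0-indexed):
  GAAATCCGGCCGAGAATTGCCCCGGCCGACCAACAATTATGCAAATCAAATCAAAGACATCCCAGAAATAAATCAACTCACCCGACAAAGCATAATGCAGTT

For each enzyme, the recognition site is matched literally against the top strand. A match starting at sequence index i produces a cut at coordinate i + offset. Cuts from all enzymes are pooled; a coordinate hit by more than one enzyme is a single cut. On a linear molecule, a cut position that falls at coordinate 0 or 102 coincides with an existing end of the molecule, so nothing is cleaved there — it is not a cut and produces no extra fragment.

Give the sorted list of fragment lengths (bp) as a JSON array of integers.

[2,4,5,5,8,9,10,12,15,16,16]

Scan for sites:
  FykII (CAATTA, off=5): starts [33] → cuts [38]
  PtaVI (AAATCAA, off=5): starts [42, 47, 69] → cuts [47, 52, 74]
  XjeVI (GAAAT, off=2): starts [0, 64] → cuts [2, 66]
  JekIX (CAAAG, off=5): starts [51, 85] → cuts [56, 90]
  CdoII (CCGGCCGA, off=2): starts [5, 21] → cuts [7, 23]

Pooled cuts: [2, 7, 23, 38, 47, 52, 56, 66, 74, 90]

Fragment lengths:
  [0,2): 2 bp
  [2,7): 5 bp
  [7,23): 16 bp
  [23,38): 15 bp
  [38,47): 9 bp
  [47,52): 5 bp
  [52,56): 4 bp
  [56,66): 10 bp
  [66,74): 8 bp
  [74,90): 16 bp
  [90,102): 12 bp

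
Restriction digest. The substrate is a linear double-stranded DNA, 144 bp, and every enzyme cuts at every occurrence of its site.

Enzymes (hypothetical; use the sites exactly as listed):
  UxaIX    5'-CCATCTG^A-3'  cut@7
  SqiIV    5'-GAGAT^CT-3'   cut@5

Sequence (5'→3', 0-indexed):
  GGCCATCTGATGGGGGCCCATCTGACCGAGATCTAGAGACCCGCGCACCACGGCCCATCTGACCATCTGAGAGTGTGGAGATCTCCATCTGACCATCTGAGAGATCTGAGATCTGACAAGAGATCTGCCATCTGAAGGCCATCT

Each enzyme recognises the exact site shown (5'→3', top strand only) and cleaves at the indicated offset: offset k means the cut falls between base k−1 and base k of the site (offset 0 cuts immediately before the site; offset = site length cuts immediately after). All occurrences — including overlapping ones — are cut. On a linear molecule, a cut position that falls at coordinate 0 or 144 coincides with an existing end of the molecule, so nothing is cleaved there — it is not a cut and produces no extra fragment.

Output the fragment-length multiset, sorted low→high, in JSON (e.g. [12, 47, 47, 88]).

[6,7,8,8,8,9,9,10,10,12,13,15,29]

Per-enzyme occurrences:
  UxaIX (CCATCTGA, off=7): starts [2, 17, 54, 62, 84, 92, 127] → cuts [9, 24, 61, 69, 91, 99, 134]
  SqiIV (GAGATCT, off=5): starts [27, 77, 100, 107, 119] → cuts [32, 82, 105, 112, 124]

Pooled cuts: [9, 24, 32, 61, 69, 82, 91, 99, 105, 112, 124, 134]

Fragment lengths:
  [0,9): 9 bp
  [9,24): 15 bp
  [24,32): 8 bp
  [32,61): 29 bp
  [61,69): 8 bp
  [69,82): 13 bp
  [82,91): 9 bp
  [91,99): 8 bp
  [99,105): 6 bp
  [105,112): 7 bp
  [112,124): 12 bp
  [124,134): 10 bp
  [134,144): 10 bp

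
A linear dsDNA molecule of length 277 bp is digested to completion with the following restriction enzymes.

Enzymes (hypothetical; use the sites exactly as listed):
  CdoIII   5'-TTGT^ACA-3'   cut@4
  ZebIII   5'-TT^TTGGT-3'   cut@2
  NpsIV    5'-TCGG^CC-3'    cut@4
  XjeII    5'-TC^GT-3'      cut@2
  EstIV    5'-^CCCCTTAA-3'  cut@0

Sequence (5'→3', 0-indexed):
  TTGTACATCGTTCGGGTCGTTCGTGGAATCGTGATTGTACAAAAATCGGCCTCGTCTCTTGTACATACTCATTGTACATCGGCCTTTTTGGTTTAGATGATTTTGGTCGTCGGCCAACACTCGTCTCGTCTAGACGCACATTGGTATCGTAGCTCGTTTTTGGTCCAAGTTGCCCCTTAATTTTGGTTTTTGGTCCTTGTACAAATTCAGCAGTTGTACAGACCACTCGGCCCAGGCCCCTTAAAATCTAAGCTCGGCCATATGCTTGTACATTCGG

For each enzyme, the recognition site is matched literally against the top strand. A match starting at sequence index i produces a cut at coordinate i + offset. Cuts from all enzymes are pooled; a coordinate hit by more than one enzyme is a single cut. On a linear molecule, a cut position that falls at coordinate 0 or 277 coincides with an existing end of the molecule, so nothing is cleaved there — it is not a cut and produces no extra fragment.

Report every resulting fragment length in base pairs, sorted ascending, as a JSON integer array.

Site scan:
  CdoIII (TTGTACA, off=4): starts [0, 34, 58, 71, 196, 213, 265] → cuts [4, 38, 62, 75, 200, 217, 269]
  ZebIII (TTTTGGT, off=2): starts [85, 100, 157, 180, 187] → cuts [87, 102, 159, 182, 189]
  NpsIV (TCGGCC, off=4): starts [45, 78, 109, 226, 253] → cuts [49, 82, 113, 230, 257]
  XjeII (TCGT, off=2): starts [7, 16, 20, 28, 51, 106, 120, 125, 146, 153] → cuts [9, 18, 22, 30, 53, 108, 122, 127, 148, 155]
  EstIV (CCCCTTAA, off=0): starts [172, 236] → cuts [172, 236]

Pooled cuts: [4, 9, 18, 22, 30, 38, 49, 53, 62, 75, 82, 87, 102, 108, 113, 122, 127, 148, 155, 159, 172, 182, 189, 200, 217, 230, 236, 257, 269]

Fragment lengths:
  [0,4): 4 bp
  [4,9): 5 bp
  [9,18): 9 bp
  [18,22): 4 bp
  [22,30): 8 bp
  [30,38): 8 bp
  [38,49): 11 bp
  [49,53): 4 bp
  [53,62): 9 bp
  [62,75): 13 bp
  [75,82): 7 bp
  [82,87): 5 bp
  [87,102): 15 bp
  [102,108): 6 bp
  [108,113): 5 bp
  [113,122): 9 bp
  [122,127): 5 bp
  [127,148): 21 bp
  [148,155): 7 bp
  [155,159): 4 bp
  [159,172): 13 bp
  [172,182): 10 bp
  [182,189): 7 bp
  [189,200): 11 bp
  [200,217): 17 bp
  [217,230): 13 bp
  [230,236): 6 bp
  [236,257): 21 bp
  [257,269): 12 bp
  [269,277): 8 bp

[4,4,4,4,5,5,5,5,6,6,7,7,7,8,8,8,9,9,9,10,11,11,12,13,13,13,15,17,21,21]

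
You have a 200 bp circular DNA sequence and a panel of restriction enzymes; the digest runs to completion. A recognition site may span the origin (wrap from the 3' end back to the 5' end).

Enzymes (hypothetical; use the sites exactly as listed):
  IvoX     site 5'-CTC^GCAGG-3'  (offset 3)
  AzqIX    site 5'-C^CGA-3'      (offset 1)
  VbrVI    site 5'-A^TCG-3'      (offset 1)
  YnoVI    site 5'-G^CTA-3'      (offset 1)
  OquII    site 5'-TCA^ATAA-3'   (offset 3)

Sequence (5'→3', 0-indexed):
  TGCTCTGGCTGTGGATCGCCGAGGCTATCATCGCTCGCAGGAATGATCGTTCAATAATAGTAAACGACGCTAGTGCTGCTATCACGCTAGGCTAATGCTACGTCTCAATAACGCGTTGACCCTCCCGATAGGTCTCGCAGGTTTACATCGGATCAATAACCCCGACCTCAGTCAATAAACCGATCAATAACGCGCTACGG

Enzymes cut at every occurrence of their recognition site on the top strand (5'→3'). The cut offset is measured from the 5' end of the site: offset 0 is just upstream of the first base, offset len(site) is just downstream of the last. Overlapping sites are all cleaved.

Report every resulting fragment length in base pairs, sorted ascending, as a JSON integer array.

[4,5,5,6,6,6,6,6,7,7,8,8,8,9,10,10,11,11,12,16,18,21]

Site scan:
  IvoX (CTCGCAGG, off=3): starts [33, 133] → cuts [36, 136]
  AzqIX (CCGA, off=1): starts [18, 124, 161, 179] → cuts [19, 125, 162, 180]
  VbrVI (ATCG, off=1): starts [14, 29, 45, 146] → cuts [15, 30, 46, 147]
  YnoVI (GCTA, off=1): starts [23, 68, 77, 85, 90, 96, 193] → cuts [24, 69, 78, 86, 91, 97, 194]
  OquII (TCAATAA, off=3): starts [50, 104, 152, 171, 183] → cuts [53, 107, 155, 174, 186]

Pooled cuts: [15, 19, 24, 30, 36, 46, 53, 69, 78, 86, 91, 97, 107, 125, 136, 147, 155, 162, 174, 180, 186, 194]

Fragment lengths:
  15→19: 4 bp
  19→24: 5 bp
  24→30: 6 bp
  30→36: 6 bp
  36→46: 10 bp
  46→53: 7 bp
  53→69: 16 bp
  69→78: 9 bp
  78→86: 8 bp
  86→91: 5 bp
  91→97: 6 bp
  97→107: 10 bp
  107→125: 18 bp
  125→136: 11 bp
  136→147: 11 bp
  147→155: 8 bp
  155→162: 7 bp
  162→174: 12 bp
  174→180: 6 bp
  180→186: 6 bp
  186→194: 8 bp
  194→15 (wrap): 200-194+15 = 21 bp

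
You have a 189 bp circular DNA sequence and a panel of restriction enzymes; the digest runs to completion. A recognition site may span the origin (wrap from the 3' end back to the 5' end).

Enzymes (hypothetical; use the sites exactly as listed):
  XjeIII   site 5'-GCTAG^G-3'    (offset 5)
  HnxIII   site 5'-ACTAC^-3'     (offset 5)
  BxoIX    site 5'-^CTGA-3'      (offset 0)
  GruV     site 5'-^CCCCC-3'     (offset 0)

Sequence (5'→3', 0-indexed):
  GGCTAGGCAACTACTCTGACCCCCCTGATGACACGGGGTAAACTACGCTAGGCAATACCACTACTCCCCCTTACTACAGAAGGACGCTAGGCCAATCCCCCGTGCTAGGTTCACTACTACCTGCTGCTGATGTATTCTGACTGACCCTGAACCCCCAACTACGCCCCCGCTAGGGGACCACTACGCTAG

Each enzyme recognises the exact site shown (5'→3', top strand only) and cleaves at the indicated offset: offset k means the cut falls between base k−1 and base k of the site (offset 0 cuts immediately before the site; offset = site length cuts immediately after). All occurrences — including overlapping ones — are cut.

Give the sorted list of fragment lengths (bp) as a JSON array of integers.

[1,1,1,1,3,4,4,4,5,5,5,6,6,6,6,8,9,10,10,11,11,12,12,13,13,22]

Site scan:
  XjeIII (GCTAGG, off=5): starts [1, 46, 85, 103, 168, 184] → cuts [0, 6, 51, 90, 108, 173]
  HnxIII (ACTAC, off=5): starts [9, 41, 59, 72, 112, 115, 157, 179] → cuts [14, 46, 64, 77, 117, 120, 162, 184]
  BxoIX (CTGA, off=0): starts [15, 24, 126, 136, 140, 146] → cuts [15, 24, 126, 136, 140, 146]
  GruV (CCCCC, off=0): starts [19, 20, 65, 96, 151, 163] → cuts [19, 20, 65, 96, 151, 163]

Pooled cuts: [0, 6, 14, 15, 19, 20, 24, 46, 51, 64, 65, 77, 90, 96, 108, 117, 120, 126, 136, 140, 146, 151, 162, 163, 173, 184]

Fragments:
  0→6: 6 bp
  6→14: 8 bp
  14→15: 1 bp
  15→19: 4 bp
  19→20: 1 bp
  20→24: 4 bp
  24→46: 22 bp
  46→51: 5 bp
  51→64: 13 bp
  64→65: 1 bp
  65→77: 12 bp
  77→90: 13 bp
  90→96: 6 bp
  96→108: 12 bp
  108→117: 9 bp
  117→120: 3 bp
  120→126: 6 bp
  126→136: 10 bp
  136→140: 4 bp
  140→146: 6 bp
  146→151: 5 bp
  151→162: 11 bp
  162→163: 1 bp
  163→173: 10 bp
  173→184: 11 bp
  184→0 (wrap): 189-184+0 = 5 bp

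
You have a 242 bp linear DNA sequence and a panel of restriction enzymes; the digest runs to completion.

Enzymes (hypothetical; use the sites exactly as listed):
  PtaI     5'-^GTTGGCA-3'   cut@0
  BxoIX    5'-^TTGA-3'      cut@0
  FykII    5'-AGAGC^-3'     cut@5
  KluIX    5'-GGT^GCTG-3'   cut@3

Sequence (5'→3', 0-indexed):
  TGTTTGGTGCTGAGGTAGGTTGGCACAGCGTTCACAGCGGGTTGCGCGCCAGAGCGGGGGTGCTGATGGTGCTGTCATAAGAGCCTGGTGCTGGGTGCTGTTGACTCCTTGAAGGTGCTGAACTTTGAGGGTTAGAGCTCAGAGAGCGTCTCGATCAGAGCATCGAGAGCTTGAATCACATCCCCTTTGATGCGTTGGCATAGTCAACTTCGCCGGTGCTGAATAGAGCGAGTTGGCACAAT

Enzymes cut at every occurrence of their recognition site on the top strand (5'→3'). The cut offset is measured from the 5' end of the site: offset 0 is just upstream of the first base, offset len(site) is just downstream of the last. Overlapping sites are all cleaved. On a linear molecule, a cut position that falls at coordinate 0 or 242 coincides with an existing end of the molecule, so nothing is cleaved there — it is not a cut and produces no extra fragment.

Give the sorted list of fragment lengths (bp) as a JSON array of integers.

[2,4,5,6,7,7,8,8,8,8,9,9,9,10,11,12,14,14,14,16,24,37]

Site scan:
  PtaI GTTGGCA/0: at [18, 193, 231] ⇒ [18, 193, 231]
  BxoIX TTGA/0: at [100, 108, 124, 170, 186] ⇒ [100, 108, 124, 170, 186]
  FykII AGAGC/5: at [50, 79, 133, 142, 156, 165, 224] ⇒ [55, 84, 138, 147, 161, 170, 229]
  KluIX GGTGCTG/3: at [5, 58, 67, 86, 93, 113, 214] ⇒ [8, 61, 70, 89, 96, 116, 217]

Pooled cuts: [8, 18, 55, 61, 70, 84, 89, 96, 100, 108, 116, 124, 138, 147, 161, 170, 186, 193, 217, 229, 231]

Fragments:
  [0,8): 8 bp
  [8,18): 10 bp
  [18,55): 37 bp
  [55,61): 6 bp
  [61,70): 9 bp
  [70,84): 14 bp
  [84,89): 5 bp
  [89,96): 7 bp
  [96,100): 4 bp
  [100,108): 8 bp
  [108,116): 8 bp
  [116,124): 8 bp
  [124,138): 14 bp
  [138,147): 9 bp
  [147,161): 14 bp
  [161,170): 9 bp
  [170,186): 16 bp
  [186,193): 7 bp
  [193,217): 24 bp
  [217,229): 12 bp
  [229,231): 2 bp
  [231,242): 11 bp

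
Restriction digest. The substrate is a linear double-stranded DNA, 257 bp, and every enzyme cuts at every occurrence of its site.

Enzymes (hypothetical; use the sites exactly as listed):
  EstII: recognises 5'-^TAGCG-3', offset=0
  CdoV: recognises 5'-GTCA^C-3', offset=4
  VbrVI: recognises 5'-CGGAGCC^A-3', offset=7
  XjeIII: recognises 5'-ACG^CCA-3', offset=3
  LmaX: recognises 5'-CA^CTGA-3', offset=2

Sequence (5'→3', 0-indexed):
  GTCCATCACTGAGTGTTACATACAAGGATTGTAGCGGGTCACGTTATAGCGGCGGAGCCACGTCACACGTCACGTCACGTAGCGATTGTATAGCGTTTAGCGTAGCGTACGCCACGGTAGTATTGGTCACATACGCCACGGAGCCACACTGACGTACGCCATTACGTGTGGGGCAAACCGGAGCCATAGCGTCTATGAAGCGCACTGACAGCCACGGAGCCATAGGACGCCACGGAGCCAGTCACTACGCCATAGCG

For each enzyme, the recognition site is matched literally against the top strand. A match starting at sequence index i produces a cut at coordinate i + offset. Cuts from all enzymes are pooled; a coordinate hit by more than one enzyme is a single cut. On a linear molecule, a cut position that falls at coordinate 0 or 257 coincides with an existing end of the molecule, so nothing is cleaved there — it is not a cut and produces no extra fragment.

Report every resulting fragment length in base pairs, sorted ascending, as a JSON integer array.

Per-enzyme occurrences:
  EstII (TAGCG, off=0): starts [31, 46, 79, 90, 97, 102, 186, 252] → cuts [31, 46, 79, 90, 97, 102, 186, 252]
  CdoV (GTCAC, off=4): starts [37, 61, 68, 73, 125, 240] → cuts [41, 65, 72, 77, 129, 244]
  VbrVI (CGGAGCCA, off=7): starts [52, 138, 178, 214, 232] → cuts [59, 145, 185, 221, 239]
  XjeIII (ACGCCA, off=3): starts [108, 132, 155, 226, 246] → cuts [111, 135, 158, 229, 249]
  LmaX (CACTGA, off=2): starts [6, 146, 202] → cuts [8, 148, 204]

All cut coordinates (distinct, sorted): [8, 31, 41, 46, 59, 65, 72, 77, 79, 90, 97, 102, 111, 129, 135, 145, 148, 158, 185, 186, 204, 221, 229, 239, 244, 249, 252]

Fragment lengths:
  [0,8): 8 bp
  [8,31): 23 bp
  [31,41): 10 bp
  [41,46): 5 bp
  [46,59): 13 bp
  [59,65): 6 bp
  [65,72): 7 bp
  [72,77): 5 bp
  [77,79): 2 bp
  [79,90): 11 bp
  [90,97): 7 bp
  [97,102): 5 bp
  [102,111): 9 bp
  [111,129): 18 bp
  [129,135): 6 bp
  [135,145): 10 bp
  [145,148): 3 bp
  [148,158): 10 bp
  [158,185): 27 bp
  [185,186): 1 bp
  [186,204): 18 bp
  [204,221): 17 bp
  [221,229): 8 bp
  [229,239): 10 bp
  [239,244): 5 bp
  [244,249): 5 bp
  [249,252): 3 bp
  [252,257): 5 bp

[1,2,3,3,5,5,5,5,5,5,6,6,7,7,8,8,9,10,10,10,10,11,13,17,18,18,23,27]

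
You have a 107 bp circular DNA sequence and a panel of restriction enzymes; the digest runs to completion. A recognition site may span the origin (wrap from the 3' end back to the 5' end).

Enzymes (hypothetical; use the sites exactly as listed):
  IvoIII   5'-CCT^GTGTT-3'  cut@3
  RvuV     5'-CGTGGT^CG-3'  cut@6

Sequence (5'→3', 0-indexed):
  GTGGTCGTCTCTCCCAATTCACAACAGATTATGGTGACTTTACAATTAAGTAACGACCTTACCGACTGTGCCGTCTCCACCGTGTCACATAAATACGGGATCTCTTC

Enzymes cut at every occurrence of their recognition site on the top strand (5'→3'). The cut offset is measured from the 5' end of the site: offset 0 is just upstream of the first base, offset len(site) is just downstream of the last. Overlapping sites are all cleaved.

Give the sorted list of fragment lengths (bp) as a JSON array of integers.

Per-enzyme occurrences:
  IvoIII (CCTGTGTT, off=3): no sites
  RvuV (CGTGGTCG, off=6): starts [106] → cuts [5]

All cut coordinates (distinct, sorted): [5]

Fragment lengths:
  5→5 (wrap): 107-5+5 = 107 bp

[107]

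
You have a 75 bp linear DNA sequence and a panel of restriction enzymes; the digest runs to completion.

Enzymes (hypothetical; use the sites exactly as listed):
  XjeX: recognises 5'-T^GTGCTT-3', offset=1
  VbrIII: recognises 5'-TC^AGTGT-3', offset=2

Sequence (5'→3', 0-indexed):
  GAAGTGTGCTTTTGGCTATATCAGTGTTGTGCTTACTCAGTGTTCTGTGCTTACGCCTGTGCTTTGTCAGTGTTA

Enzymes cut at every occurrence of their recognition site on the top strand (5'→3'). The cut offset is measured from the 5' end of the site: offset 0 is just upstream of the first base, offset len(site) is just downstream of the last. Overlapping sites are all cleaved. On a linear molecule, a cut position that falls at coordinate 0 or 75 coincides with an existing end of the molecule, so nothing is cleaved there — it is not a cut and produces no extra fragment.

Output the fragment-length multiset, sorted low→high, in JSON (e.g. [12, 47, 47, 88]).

[5,6,7,8,10,10,12,17]

Site scan:
  XjeX (TGTGCTT, off=1): starts [4, 27, 45, 57] → cuts [5, 28, 46, 58]
  VbrIII (TCAGTGT, off=2): starts [20, 36, 66] → cuts [22, 38, 68]

All cut coordinates (distinct, sorted): [5, 22, 28, 38, 46, 58, 68]

Fragments:
  [0,5): 5 bp
  [5,22): 17 bp
  [22,28): 6 bp
  [28,38): 10 bp
  [38,46): 8 bp
  [46,58): 12 bp
  [58,68): 10 bp
  [68,75): 7 bp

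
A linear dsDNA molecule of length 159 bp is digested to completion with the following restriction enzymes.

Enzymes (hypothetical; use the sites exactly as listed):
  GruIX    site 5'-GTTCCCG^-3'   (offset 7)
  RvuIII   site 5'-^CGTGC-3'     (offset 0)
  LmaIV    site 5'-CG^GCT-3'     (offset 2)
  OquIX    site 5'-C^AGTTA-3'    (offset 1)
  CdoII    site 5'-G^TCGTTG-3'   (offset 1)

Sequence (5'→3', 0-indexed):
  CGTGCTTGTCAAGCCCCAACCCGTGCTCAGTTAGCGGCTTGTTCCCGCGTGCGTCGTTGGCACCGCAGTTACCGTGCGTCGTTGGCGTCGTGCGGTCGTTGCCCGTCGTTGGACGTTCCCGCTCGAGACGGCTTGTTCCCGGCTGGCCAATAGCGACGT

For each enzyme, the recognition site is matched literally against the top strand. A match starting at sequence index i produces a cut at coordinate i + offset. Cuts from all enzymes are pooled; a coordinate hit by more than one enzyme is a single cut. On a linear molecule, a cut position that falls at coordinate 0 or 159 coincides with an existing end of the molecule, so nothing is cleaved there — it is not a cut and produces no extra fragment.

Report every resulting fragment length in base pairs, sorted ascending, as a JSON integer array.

[6,6,6,7,7,8,9,10,10,11,11,13,16,18,21]

Per-enzyme occurrences:
  GruIX GTTCCCG/7: at [40, 114, 134] ⇒ [47, 121, 141]
  RvuIII CGTGC/0: at [0, 21, 47, 72, 88] ⇒ [21, 47, 72, 88] (position 0 is a terminus of the linear molecule — no cut)
  LmaIV CGGCT/2: at [34, 128, 139] ⇒ [36, 130, 141]
  OquIX CAGTTA/1: at [27, 65] ⇒ [28, 66]
  CdoII GTCGTTG/1: at [52, 77, 94, 104] ⇒ [53, 78, 95, 105]

Pooled cuts: [21, 28, 36, 47, 53, 66, 72, 78, 88, 95, 105, 121, 130, 141]

Fragments:
  [0,21): 21 bp
  [21,28): 7 bp
  [28,36): 8 bp
  [36,47): 11 bp
  [47,53): 6 bp
  [53,66): 13 bp
  [66,72): 6 bp
  [72,78): 6 bp
  [78,88): 10 bp
  [88,95): 7 bp
  [95,105): 10 bp
  [105,121): 16 bp
  [121,130): 9 bp
  [130,141): 11 bp
  [141,159): 18 bp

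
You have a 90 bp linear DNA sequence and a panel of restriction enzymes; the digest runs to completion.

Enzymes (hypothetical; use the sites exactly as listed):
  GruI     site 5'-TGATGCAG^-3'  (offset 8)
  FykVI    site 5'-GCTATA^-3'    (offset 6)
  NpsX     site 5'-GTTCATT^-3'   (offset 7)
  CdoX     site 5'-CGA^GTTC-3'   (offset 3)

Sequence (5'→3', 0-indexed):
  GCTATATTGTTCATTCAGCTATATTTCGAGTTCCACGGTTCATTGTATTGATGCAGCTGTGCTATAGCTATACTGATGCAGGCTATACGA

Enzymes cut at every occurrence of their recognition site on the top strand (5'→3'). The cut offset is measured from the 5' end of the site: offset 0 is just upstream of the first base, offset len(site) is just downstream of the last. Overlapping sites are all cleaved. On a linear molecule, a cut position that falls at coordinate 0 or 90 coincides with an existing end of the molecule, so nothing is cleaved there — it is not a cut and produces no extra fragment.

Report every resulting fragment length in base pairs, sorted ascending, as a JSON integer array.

Site scan:
  GruI TGATGCAG/8: at [48, 73] ⇒ [56, 81]
  FykVI GCTATA/6: at [0, 17, 60, 66, 81] ⇒ [6, 23, 66, 72, 87]
  NpsX GTTCATT/7: at [8, 37] ⇒ [15, 44]
  CdoX CGAGTTC/3: at [26] ⇒ [29]

All cut coordinates (distinct, sorted): [6, 15, 23, 29, 44, 56, 66, 72, 81, 87]

Fragments:
  [0,6): 6 bp
  [6,15): 9 bp
  [15,23): 8 bp
  [23,29): 6 bp
  [29,44): 15 bp
  [44,56): 12 bp
  [56,66): 10 bp
  [66,72): 6 bp
  [72,81): 9 bp
  [81,87): 6 bp
  [87,90): 3 bp

[3,6,6,6,6,8,9,9,10,12,15]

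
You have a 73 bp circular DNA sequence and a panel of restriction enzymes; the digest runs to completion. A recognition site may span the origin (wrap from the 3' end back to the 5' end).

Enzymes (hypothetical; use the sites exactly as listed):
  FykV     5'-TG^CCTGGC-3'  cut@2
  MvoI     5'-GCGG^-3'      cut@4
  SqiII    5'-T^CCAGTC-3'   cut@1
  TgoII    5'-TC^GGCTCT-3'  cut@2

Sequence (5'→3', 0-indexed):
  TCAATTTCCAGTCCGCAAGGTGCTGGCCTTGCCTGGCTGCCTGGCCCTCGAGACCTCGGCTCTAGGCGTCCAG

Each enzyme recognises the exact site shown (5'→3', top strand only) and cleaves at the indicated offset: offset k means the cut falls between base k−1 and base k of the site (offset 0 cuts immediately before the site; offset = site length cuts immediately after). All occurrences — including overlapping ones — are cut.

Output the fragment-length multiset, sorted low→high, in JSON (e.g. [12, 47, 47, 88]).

Per-enzyme occurrences:
  FykV TGCCTGGC/2: at [29, 37] ⇒ [31, 39]
  MvoI (GCGG, off=4): no sites
  SqiII TCCAGTC/1: at [6, 68] ⇒ [7, 69]
  TgoII TCGGCTCT/2: at [55] ⇒ [57]

All cut coordinates (distinct, sorted): [7, 31, 39, 57, 69]

Fragment lengths:
  7→31: 24 bp
  31→39: 8 bp
  39→57: 18 bp
  57→69: 12 bp
  69→7 (wrap): 73-69+7 = 11 bp

[8,11,12,18,24]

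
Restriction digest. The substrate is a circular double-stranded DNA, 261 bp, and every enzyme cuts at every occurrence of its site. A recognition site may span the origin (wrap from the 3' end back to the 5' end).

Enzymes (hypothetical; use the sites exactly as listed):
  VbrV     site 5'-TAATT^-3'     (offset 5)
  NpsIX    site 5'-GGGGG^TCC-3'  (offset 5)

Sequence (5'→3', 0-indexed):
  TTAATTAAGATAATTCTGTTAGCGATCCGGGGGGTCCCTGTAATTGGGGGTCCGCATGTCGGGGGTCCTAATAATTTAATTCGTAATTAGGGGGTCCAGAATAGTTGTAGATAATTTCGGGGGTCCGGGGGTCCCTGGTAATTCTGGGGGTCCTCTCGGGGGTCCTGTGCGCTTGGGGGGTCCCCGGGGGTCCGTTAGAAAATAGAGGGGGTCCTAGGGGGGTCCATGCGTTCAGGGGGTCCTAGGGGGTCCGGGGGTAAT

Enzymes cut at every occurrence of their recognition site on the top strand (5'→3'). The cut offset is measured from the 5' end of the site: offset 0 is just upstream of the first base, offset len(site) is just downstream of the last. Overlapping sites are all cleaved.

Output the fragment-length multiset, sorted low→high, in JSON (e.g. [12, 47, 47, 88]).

[5,5,5,6,7,7,7,8,9,10,10,11,11,11,12,12,13,15,17,18,19,21,22]

Scan for sites:
  VbrV (TAATT, off=5): starts [1, 10, 40, 71, 76, 83, 111, 138, 257] → cuts [1, 6, 15, 45, 76, 81, 88, 116, 143]
  NpsIX (GGGGGTCC, off=5): starts [29, 45, 60, 89, 118, 126, 145, 157, 175, 185, 206, 217, 234, 244] → cuts [34, 50, 65, 94, 123, 131, 150, 162, 180, 190, 211, 222, 239, 249]

All cut coordinates (distinct, sorted): [1, 6, 15, 34, 45, 50, 65, 76, 81, 88, 94, 116, 123, 131, 143, 150, 162, 180, 190, 211, 222, 239, 249]

Fragments:
  1→6: 5 bp
  6→15: 9 bp
  15→34: 19 bp
  34→45: 11 bp
  45→50: 5 bp
  50→65: 15 bp
  65→76: 11 bp
  76→81: 5 bp
  81→88: 7 bp
  88→94: 6 bp
  94→116: 22 bp
  116→123: 7 bp
  123→131: 8 bp
  131→143: 12 bp
  143→150: 7 bp
  150→162: 12 bp
  162→180: 18 bp
  180→190: 10 bp
  190→211: 21 bp
  211→222: 11 bp
  222→239: 17 bp
  239→249: 10 bp
  249→1 (wrap): 261-249+1 = 13 bp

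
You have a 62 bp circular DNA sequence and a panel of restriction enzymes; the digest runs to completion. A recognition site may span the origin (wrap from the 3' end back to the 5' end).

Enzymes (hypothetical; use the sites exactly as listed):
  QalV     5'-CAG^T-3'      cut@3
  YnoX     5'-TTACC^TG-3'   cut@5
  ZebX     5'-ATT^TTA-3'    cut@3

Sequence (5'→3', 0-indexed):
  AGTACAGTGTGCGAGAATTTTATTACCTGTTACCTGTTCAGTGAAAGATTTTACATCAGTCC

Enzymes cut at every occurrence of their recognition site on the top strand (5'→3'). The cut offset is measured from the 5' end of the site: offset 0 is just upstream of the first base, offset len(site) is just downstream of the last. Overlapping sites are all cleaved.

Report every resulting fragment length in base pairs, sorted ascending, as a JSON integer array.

[5,5,7,7,8,9,9,12]

Scan for sites:
  QalV (CAGT, off=3): starts [4, 38, 56, 61] → cuts [2, 7, 41, 59]
  YnoX (TTACCTG, off=5): starts [22, 29] → cuts [27, 34]
  ZebX (ATTTTA, off=3): starts [16, 47] → cuts [19, 50]

All cut coordinates (distinct, sorted): [2, 7, 19, 27, 34, 41, 50, 59]

Fragment lengths:
  2→7: 5 bp
  7→19: 12 bp
  19→27: 8 bp
  27→34: 7 bp
  34→41: 7 bp
  41→50: 9 bp
  50→59: 9 bp
  59→2 (wrap): 62-59+2 = 5 bp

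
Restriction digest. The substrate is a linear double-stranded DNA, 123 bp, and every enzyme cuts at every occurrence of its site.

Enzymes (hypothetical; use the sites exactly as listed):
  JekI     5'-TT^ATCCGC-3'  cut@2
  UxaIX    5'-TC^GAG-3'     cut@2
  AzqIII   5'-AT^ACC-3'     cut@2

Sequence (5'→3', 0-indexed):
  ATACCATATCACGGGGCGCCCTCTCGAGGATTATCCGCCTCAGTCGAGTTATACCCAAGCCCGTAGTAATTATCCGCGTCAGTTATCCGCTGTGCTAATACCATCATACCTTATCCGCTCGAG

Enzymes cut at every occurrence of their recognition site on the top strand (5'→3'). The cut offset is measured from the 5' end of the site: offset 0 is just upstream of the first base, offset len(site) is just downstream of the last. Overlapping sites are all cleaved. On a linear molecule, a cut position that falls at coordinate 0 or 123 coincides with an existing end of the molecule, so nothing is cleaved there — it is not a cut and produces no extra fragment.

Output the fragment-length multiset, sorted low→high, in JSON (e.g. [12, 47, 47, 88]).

[2,3,5,7,7,8,8,13,13,15,19,23]

Site scan:
  JekI TTATCCGC/2: at [30, 69, 82, 110] ⇒ [32, 71, 84, 112]
  UxaIX TCGAG/2: at [23, 43, 118] ⇒ [25, 45, 120]
  AzqIII ATACC/2: at [0, 50, 97, 105] ⇒ [2, 52, 99, 107]

All cut coordinates (distinct, sorted): [2, 25, 32, 45, 52, 71, 84, 99, 107, 112, 120]

Fragment lengths:
  [0,2): 2 bp
  [2,25): 23 bp
  [25,32): 7 bp
  [32,45): 13 bp
  [45,52): 7 bp
  [52,71): 19 bp
  [71,84): 13 bp
  [84,99): 15 bp
  [99,107): 8 bp
  [107,112): 5 bp
  [112,120): 8 bp
  [120,123): 3 bp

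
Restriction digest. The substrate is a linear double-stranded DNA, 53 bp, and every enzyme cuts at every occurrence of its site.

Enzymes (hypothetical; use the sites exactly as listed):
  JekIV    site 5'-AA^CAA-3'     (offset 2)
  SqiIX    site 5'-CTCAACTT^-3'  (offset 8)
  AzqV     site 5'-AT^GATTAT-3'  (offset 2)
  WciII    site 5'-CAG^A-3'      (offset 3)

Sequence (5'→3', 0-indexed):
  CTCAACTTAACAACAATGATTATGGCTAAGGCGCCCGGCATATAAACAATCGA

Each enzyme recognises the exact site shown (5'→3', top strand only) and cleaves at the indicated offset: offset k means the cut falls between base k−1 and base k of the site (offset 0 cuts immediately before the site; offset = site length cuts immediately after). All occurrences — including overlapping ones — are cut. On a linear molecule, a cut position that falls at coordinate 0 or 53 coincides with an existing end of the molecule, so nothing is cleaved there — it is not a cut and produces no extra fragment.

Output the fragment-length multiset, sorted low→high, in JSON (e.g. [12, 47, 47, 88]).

Scan for sites:
  JekIV AACAA/2: at [8, 11, 44] ⇒ [10, 13, 46]
  SqiIX CTCAACTT/8: at [0] ⇒ [8]
  AzqV ATGATTAT/2: at [15] ⇒ [17]
  WciII (CAGA, off=3): no sites

All cut coordinates (distinct, sorted): [8, 10, 13, 17, 46]

Fragments:
  [0,8): 8 bp
  [8,10): 2 bp
  [10,13): 3 bp
  [13,17): 4 bp
  [17,46): 29 bp
  [46,53): 7 bp

[2,3,4,7,8,29]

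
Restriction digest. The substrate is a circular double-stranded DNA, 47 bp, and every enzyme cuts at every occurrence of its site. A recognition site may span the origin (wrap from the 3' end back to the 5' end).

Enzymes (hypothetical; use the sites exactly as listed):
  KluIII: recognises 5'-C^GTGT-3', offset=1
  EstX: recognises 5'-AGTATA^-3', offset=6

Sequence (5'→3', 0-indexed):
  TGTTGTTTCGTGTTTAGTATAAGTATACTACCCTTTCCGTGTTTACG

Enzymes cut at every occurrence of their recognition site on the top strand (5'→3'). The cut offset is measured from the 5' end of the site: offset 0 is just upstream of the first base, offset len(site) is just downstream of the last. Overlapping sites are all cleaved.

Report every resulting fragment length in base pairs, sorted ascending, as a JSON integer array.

[6,8,10,11,12]

Per-enzyme occurrences:
  KluIII CGTGT/1: at [8, 37, 45] ⇒ [9, 38, 46]
  EstX AGTATA/6: at [15, 21] ⇒ [21, 27]

All cut coordinates (distinct, sorted): [9, 21, 27, 38, 46]

Fragments:
  9→21: 12 bp
  21→27: 6 bp
  27→38: 11 bp
  38→46: 8 bp
  46→9 (wrap): 47-46+9 = 10 bp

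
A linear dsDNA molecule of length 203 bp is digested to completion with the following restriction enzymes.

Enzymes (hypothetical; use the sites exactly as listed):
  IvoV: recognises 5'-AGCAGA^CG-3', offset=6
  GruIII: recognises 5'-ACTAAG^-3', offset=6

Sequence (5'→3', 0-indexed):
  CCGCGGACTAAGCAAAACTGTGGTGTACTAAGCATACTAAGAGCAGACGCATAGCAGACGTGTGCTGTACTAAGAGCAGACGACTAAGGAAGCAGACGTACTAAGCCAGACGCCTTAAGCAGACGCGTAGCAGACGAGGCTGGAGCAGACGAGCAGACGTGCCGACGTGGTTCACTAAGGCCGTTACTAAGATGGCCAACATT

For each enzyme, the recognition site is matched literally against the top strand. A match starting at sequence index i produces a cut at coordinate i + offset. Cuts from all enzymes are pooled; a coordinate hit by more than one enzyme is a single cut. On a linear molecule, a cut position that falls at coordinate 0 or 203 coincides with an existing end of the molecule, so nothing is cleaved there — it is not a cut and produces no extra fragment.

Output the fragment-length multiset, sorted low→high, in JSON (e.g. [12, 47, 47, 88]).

Per-enzyme occurrences:
  IvoV (AGCAGACG, off=6): starts [41, 52, 74, 90, 117, 128, 143, 151] → cuts [47, 58, 80, 96, 123, 134, 149, 157]
  GruIII (ACTAAG, off=6): starts [6, 26, 35, 68, 82, 99, 173, 185] → cuts [12, 32, 41, 74, 88, 105, 179, 191]

Pooled cuts: [12, 32, 41, 47, 58, 74, 80, 88, 96, 105, 123, 134, 149, 157, 179, 191]

Fragment lengths:
  [0,12): 12 bp
  [12,32): 20 bp
  [32,41): 9 bp
  [41,47): 6 bp
  [47,58): 11 bp
  [58,74): 16 bp
  [74,80): 6 bp
  [80,88): 8 bp
  [88,96): 8 bp
  [96,105): 9 bp
  [105,123): 18 bp
  [123,134): 11 bp
  [134,149): 15 bp
  [149,157): 8 bp
  [157,179): 22 bp
  [179,191): 12 bp
  [191,203): 12 bp

[6,6,8,8,8,9,9,11,11,12,12,12,15,16,18,20,22]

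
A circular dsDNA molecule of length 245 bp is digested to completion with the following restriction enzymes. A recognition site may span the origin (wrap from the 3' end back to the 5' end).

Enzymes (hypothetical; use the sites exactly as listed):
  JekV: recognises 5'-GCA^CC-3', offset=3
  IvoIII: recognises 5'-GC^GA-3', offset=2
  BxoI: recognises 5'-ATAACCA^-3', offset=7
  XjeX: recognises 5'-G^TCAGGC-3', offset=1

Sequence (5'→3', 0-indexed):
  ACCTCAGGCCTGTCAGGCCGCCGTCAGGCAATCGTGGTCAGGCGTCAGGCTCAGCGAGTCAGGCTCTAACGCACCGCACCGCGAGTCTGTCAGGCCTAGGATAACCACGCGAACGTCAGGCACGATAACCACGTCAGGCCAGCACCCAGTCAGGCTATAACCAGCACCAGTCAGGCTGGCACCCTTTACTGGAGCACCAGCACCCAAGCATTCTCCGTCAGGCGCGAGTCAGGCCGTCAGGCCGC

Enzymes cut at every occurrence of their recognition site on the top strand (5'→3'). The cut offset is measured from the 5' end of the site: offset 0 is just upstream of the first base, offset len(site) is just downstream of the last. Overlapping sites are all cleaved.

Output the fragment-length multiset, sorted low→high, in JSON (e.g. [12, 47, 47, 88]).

Scan for sites:
  JekV GCACC/3: at [70, 75, 141, 163, 178, 193, 199, 243] ⇒ [1, 73, 78, 144, 166, 181, 196, 202]
  IvoIII GCGA/2: at [53, 80, 108, 223] ⇒ [55, 82, 110, 225]
  BxoI ATAACCA/7: at [100, 124, 156] ⇒ [107, 131, 163]
  XjeX GTCAGGC/1: at [11, 22, 36, 43, 57, 88, 114, 132, 148, 169, 216, 227, 235] ⇒ [12, 23, 37, 44, 58, 89, 115, 133, 149, 170, 217, 228, 236]

All cut coordinates (distinct, sorted): [1, 12, 23, 37, 44, 55, 58, 73, 78, 82, 89, 107, 110, 115, 131, 133, 144, 149, 163, 166, 170, 181, 196, 202, 217, 225, 228, 236]

Fragment lengths:
  1→12: 11 bp
  12→23: 11 bp
  23→37: 14 bp
  37→44: 7 bp
  44→55: 11 bp
  55→58: 3 bp
  58→73: 15 bp
  73→78: 5 bp
  78→82: 4 bp
  82→89: 7 bp
  89→107: 18 bp
  107→110: 3 bp
  110→115: 5 bp
  115→131: 16 bp
  131→133: 2 bp
  133→144: 11 bp
  144→149: 5 bp
  149→163: 14 bp
  163→166: 3 bp
  166→170: 4 bp
  170→181: 11 bp
  181→196: 15 bp
  196→202: 6 bp
  202→217: 15 bp
  217→225: 8 bp
  225→228: 3 bp
  228→236: 8 bp
  236→1 (wrap): 245-236+1 = 10 bp

[2,3,3,3,3,4,4,5,5,5,6,7,7,8,8,10,11,11,11,11,11,14,14,15,15,15,16,18]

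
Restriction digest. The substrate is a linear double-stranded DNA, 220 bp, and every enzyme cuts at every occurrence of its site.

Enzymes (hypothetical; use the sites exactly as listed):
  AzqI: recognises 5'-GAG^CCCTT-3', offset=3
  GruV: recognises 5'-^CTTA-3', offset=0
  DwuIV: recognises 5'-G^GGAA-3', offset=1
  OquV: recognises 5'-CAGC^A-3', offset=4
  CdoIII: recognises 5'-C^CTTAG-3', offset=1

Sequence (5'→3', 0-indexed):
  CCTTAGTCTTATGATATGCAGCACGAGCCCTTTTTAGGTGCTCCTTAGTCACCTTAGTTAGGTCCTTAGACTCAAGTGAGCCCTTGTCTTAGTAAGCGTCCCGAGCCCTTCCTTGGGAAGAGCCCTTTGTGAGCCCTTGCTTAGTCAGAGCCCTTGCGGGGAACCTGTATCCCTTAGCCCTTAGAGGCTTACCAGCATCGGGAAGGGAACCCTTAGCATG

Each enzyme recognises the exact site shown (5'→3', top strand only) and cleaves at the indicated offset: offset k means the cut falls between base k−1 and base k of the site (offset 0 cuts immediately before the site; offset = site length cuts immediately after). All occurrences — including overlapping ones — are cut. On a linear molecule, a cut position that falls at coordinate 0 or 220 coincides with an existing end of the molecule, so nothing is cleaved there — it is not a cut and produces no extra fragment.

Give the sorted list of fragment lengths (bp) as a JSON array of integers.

Scan for sites:
  AzqI (GAGCCCTT, off=3): starts [24, 77, 102, 119, 130, 147] → cuts [27, 80, 105, 122, 133, 150]
  GruV (CTTA, off=0): starts [1, 7, 43, 52, 64, 87, 139, 172, 179, 187, 211] → cuts [1, 7, 43, 52, 64, 87, 139, 172, 179, 187, 211]
  DwuIV (GGGAA, off=1): starts [114, 158, 199, 204] → cuts [115, 159, 200, 205]
  OquV (CAGCA, off=4): starts [18, 192] → cuts [22, 196]
  CdoIII (CCTTAG, off=1): starts [0, 42, 51, 63, 171, 178, 210] → cuts [1, 43, 52, 64, 172, 179, 211]

Pooled cuts: [1, 7, 22, 27, 43, 52, 64, 80, 87, 105, 115, 122, 133, 139, 150, 159, 172, 179, 187, 196, 200, 205, 211]

Fragments:
  [0,1): 1 bp
  [1,7): 6 bp
  [7,22): 15 bp
  [22,27): 5 bp
  [27,43): 16 bp
  [43,52): 9 bp
  [52,64): 12 bp
  [64,80): 16 bp
  [80,87): 7 bp
  [87,105): 18 bp
  [105,115): 10 bp
  [115,122): 7 bp
  [122,133): 11 bp
  [133,139): 6 bp
  [139,150): 11 bp
  [150,159): 9 bp
  [159,172): 13 bp
  [172,179): 7 bp
  [179,187): 8 bp
  [187,196): 9 bp
  [196,200): 4 bp
  [200,205): 5 bp
  [205,211): 6 bp
  [211,220): 9 bp

[1,4,5,5,6,6,6,7,7,7,8,9,9,9,9,10,11,11,12,13,15,16,16,18]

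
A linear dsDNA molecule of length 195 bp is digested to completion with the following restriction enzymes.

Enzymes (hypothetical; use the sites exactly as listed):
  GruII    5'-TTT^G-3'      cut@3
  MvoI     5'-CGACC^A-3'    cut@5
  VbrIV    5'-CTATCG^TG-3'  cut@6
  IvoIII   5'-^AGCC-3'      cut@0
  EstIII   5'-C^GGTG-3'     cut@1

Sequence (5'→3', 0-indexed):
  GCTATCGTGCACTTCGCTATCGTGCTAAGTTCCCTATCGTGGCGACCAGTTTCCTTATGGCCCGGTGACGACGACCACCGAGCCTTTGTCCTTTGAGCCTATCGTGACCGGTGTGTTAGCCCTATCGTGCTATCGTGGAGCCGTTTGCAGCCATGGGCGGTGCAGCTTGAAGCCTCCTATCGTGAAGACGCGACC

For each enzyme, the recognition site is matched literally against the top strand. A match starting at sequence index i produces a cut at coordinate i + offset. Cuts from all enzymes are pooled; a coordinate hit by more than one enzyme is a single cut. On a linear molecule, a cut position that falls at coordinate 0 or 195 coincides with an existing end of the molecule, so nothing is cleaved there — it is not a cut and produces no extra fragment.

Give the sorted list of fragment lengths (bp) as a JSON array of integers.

Site scan:
  GruII TTTG/3: at [84, 91, 143] ⇒ [87, 94, 146]
  MvoI CGACCA/5: at [42, 71] ⇒ [47, 76]
  VbrIV CTATCGTG/6: at [1, 16, 33, 98, 121, 129, 176] ⇒ [7, 22, 39, 104, 127, 135, 182]
  IvoIII AGCC/0: at [80, 95, 117, 138, 148, 170] ⇒ [80, 95, 117, 138, 148, 170]
  EstIII CGGTG/1: at [62, 108, 157] ⇒ [63, 109, 158]

All cut coordinates (distinct, sorted): [7, 22, 39, 47, 63, 76, 80, 87, 94, 95, 104, 109, 117, 127, 135, 138, 146, 148, 158, 170, 182]

Fragments:
  [0,7): 7 bp
  [7,22): 15 bp
  [22,39): 17 bp
  [39,47): 8 bp
  [47,63): 16 bp
  [63,76): 13 bp
  [76,80): 4 bp
  [80,87): 7 bp
  [87,94): 7 bp
  [94,95): 1 bp
  [95,104): 9 bp
  [104,109): 5 bp
  [109,117): 8 bp
  [117,127): 10 bp
  [127,135): 8 bp
  [135,138): 3 bp
  [138,146): 8 bp
  [146,148): 2 bp
  [148,158): 10 bp
  [158,170): 12 bp
  [170,182): 12 bp
  [182,195): 13 bp

[1,2,3,4,5,7,7,7,8,8,8,8,9,10,10,12,12,13,13,15,16,17]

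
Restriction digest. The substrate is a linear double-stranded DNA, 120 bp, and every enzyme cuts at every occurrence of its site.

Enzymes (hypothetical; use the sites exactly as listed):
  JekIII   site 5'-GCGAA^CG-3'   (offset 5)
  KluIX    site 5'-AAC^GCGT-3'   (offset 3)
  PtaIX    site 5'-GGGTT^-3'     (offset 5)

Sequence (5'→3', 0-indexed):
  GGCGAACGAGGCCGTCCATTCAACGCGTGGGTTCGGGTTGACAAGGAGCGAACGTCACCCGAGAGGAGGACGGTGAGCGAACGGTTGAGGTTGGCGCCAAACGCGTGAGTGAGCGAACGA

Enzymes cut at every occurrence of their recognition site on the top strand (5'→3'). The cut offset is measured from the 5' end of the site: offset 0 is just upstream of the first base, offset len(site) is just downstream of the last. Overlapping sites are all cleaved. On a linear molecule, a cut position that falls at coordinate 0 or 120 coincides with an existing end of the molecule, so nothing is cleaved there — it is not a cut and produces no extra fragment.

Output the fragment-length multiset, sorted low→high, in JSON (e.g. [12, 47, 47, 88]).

Per-enzyme occurrences:
  JekIII GCGAACG/5: at [1, 47, 76, 112] ⇒ [6, 52, 81, 117]
  KluIX AACGCGT/3: at [21, 99] ⇒ [24, 102]
  PtaIX GGGTT/5: at [28, 34] ⇒ [33, 39]

All cut coordinates (distinct, sorted): [6, 24, 33, 39, 52, 81, 102, 117]

Fragment lengths:
  [0,6): 6 bp
  [6,24): 18 bp
  [24,33): 9 bp
  [33,39): 6 bp
  [39,52): 13 bp
  [52,81): 29 bp
  [81,102): 21 bp
  [102,117): 15 bp
  [117,120): 3 bp

[3,6,6,9,13,15,18,21,29]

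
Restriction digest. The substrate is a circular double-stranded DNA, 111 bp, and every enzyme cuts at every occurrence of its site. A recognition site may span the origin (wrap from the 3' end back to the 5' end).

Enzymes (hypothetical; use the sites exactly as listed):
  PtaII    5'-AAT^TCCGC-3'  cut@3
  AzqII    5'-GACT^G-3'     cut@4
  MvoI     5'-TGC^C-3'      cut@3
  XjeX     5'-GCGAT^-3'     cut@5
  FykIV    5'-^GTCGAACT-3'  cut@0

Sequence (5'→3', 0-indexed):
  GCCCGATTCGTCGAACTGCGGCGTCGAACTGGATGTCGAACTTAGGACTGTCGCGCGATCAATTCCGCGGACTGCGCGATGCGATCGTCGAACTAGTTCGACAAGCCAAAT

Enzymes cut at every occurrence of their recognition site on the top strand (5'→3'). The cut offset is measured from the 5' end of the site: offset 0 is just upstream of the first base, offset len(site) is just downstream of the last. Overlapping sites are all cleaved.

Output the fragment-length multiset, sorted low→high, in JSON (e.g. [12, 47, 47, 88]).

[1,4,5,7,7,10,10,12,13,15,27]

Per-enzyme occurrences:
  PtaII (AATTCCGC, off=3): starts [60] → cuts [63]
  AzqII (GACTG, off=4): starts [45, 69] → cuts [49, 73]
  MvoI (TGCC, off=3): starts [110] → cuts [2]
  XjeX (GCGAT, off=5): starts [54, 75, 80] → cuts [59, 80, 85]
  FykIV (GTCGAACT, off=0): starts [9, 22, 34, 86] → cuts [9, 22, 34, 86]

All cut coordinates (distinct, sorted): [2, 9, 22, 34, 49, 59, 63, 73, 80, 85, 86]

Fragments:
  2→9: 7 bp
  9→22: 13 bp
  22→34: 12 bp
  34→49: 15 bp
  49→59: 10 bp
  59→63: 4 bp
  63→73: 10 bp
  73→80: 7 bp
  80→85: 5 bp
  85→86: 1 bp
  86→2 (wrap): 111-86+2 = 27 bp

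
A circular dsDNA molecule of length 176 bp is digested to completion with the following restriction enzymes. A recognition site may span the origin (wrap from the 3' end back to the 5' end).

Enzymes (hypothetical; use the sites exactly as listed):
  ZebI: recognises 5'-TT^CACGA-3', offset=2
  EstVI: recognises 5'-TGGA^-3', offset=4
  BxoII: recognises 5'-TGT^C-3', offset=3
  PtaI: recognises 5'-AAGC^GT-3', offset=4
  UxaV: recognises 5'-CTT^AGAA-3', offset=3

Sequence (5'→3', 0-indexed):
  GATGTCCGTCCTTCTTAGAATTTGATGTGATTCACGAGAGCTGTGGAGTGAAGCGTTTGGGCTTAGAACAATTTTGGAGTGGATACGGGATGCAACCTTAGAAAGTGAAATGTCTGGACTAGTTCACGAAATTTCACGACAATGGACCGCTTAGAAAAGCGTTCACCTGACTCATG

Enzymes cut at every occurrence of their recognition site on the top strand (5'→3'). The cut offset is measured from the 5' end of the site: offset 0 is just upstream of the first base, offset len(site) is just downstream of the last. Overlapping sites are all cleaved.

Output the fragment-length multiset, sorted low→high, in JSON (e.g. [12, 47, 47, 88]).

Scan for sites:
  ZebI (TTCACGA, off=2): starts [30, 122, 132] → cuts [32, 124, 134]
  EstVI (TGGA, off=4): starts [43, 74, 79, 114, 142, 174] → cuts [2, 47, 78, 83, 118, 146]
  BxoII (TGTC, off=3): starts [2, 110] → cuts [5, 113]
  PtaI (AAGCGT, off=4): starts [50, 156] → cuts [54, 160]
  UxaV (CTTAGAA, off=3): starts [13, 61, 96, 149] → cuts [16, 64, 99, 152]

All cut coordinates (distinct, sorted): [2, 5, 16, 32, 47, 54, 64, 78, 83, 99, 113, 118, 124, 134, 146, 152, 160]

Fragment lengths:
  2→5: 3 bp
  5→16: 11 bp
  16→32: 16 bp
  32→47: 15 bp
  47→54: 7 bp
  54→64: 10 bp
  64→78: 14 bp
  78→83: 5 bp
  83→99: 16 bp
  99→113: 14 bp
  113→118: 5 bp
  118→124: 6 bp
  124→134: 10 bp
  134→146: 12 bp
  146→152: 6 bp
  152→160: 8 bp
  160→2 (wrap): 176-160+2 = 18 bp

[3,5,5,6,6,7,8,10,10,11,12,14,14,15,16,16,18]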